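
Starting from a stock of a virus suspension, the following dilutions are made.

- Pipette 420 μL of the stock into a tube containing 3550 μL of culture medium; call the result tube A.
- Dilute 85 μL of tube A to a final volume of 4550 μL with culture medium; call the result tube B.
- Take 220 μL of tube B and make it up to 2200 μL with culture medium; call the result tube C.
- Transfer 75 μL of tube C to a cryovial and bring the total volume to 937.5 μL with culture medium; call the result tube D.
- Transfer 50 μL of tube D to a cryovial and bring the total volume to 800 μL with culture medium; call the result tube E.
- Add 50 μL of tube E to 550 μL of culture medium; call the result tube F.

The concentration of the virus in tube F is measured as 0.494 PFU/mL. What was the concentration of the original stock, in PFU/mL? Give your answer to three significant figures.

Step 1: 420 μL + 3550 μL = 3970 μL total → factor 3970/420 = 9.4524
Step 2: 85 μL brought to 4550 μL → factor 4550/85 = 53.529
Step 3: 220 μL brought to 2200 μL → factor 2200/220 = 10
Step 4: 75 μL brought to 937.5 μL → factor 937.5/75 = 12.5
Step 5: 50 μL brought to 800 μL → factor 800/50 = 16
Step 6: 50 μL + 550 μL = 600 μL total → factor 600/50 = 12
Overall dilution factor = 9.4524 × 53.529 × 10 × 12.5 × 16 × 12 = 1.2144 × 10^7
Stock = 0.494 PFU/mL × 1.2144 × 10^7 = 6.00 × 10^6 PFU/mL

6.00 × 10^6 PFU/mL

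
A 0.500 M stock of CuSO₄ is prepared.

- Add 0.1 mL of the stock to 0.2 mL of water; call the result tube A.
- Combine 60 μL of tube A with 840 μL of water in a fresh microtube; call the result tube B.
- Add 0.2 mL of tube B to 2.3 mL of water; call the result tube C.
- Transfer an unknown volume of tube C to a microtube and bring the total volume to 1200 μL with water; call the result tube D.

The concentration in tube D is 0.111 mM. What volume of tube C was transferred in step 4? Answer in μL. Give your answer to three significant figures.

150 μL

Step 1: 0.1 mL + 0.2 mL = 0.3 mL total → factor 0.3/0.1 = 3
Step 2: 60 μL + 840 μL = 900 μL total → factor 900/60 = 15
Step 3: 0.2 mL + 2.3 mL = 2.5 mL total → factor 2.5/0.2 = 12.5
Step 4: v brought to 1200 μL → factor = 1200 μL/v
Product of known-step factors = 562.5
Overall factor = 0.500 M / (0.111 mM) = 4504.5
Step-4 factor = 4504.5 / 562.5 = 8.008
v = 1200 μL / 8.008 = 150 μL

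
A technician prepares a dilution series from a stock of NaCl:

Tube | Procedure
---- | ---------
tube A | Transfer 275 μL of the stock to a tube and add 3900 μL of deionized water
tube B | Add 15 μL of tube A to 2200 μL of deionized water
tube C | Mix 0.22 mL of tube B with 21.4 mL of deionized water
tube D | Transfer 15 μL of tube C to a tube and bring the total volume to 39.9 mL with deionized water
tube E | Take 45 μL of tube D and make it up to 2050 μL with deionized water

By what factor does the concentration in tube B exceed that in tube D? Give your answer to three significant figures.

Step 1: 275 μL + 3900 μL = 4175 μL total → factor 4175/275 = 15.182
Step 2: 15 μL + 2200 μL = 2215 μL total → factor 2215/15 = 147.67
Step 3: 0.22 mL + 21.4 mL = 21.62 mL total → factor 21.62/0.22 = 98.273
Step 4: 15 μL brought to 39.9 mL → factor 39900/15 = 2660
Dilution factor to tube B = 2241.8; to tube D = 5.8603 × 10^8
[tube B]/[tube D] = (factor to tube D)/(factor to tube B) = 5.8603 × 10^8/2241.8 = 2.61 × 10^5

2.61 × 10^5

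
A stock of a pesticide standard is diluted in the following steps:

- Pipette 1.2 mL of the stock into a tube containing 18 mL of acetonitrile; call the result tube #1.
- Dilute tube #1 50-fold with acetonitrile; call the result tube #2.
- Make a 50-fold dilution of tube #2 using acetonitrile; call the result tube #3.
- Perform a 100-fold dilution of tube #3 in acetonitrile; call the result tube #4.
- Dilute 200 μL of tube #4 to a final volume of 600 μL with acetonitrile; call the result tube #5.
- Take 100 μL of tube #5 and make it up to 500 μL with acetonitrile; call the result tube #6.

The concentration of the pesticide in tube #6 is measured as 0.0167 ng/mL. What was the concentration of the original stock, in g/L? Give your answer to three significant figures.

Step 1: 1.2 mL + 18 mL = 19.2 mL total → factor 19.2/1.2 = 16
Step 2: 50-fold → factor 50
Step 3: 50-fold → factor 50
Step 4: 100-fold → factor 100
Step 5: 200 μL brought to 600 μL → factor 600/200 = 3
Step 6: 100 μL brought to 500 μL → factor 500/100 = 5
Overall dilution factor = 16 × 50 × 50 × 100 × 3 × 5 = 6 × 10^7
Stock = 0.0167 ng/mL × 6 × 10^7 = 1.002 × 10^6 ng/mL = 1.00 g/L

1.00 g/L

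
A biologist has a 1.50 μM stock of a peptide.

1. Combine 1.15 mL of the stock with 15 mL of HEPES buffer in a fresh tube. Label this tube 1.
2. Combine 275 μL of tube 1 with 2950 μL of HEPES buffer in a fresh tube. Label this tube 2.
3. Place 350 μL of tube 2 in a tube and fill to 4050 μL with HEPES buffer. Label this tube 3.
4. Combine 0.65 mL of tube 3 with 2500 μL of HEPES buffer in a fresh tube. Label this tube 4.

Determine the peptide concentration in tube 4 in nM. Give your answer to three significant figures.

0.162 nM

Step 1: 1.15 mL + 15 mL = 16.15 mL total → factor 16.15/1.15 = 14.043
Step 2: 275 μL + 2950 μL = 3225 μL total → factor 3225/275 = 11.727
Step 3: 350 μL brought to 4050 μL → factor 4050/350 = 11.571
Step 4: 0.65 mL + 2500 μL = 3.15 mL total → factor 3.15/0.65 = 4.8462
Overall dilution factor = 14.043 × 11.727 × 11.571 × 4.8462 = 9235.4
Final = 1.50 μM / 9235.4 = 0.0001624 μM = 0.162 nM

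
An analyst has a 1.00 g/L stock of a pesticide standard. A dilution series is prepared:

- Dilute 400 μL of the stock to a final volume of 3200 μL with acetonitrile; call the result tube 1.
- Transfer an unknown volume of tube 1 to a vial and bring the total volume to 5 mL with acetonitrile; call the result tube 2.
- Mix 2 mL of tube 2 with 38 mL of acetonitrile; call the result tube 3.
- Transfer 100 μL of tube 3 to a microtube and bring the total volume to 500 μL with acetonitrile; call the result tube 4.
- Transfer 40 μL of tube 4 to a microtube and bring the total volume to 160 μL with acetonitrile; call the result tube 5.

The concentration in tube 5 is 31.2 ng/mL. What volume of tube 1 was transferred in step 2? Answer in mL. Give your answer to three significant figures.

Step 1: 400 μL brought to 3200 μL → factor 3200/400 = 8
Step 2: v brought to 5 mL → factor = 5 mL/v
Step 3: 2 mL + 38 mL = 40 mL total → factor 40/2 = 20
Step 4: 100 μL brought to 500 μL → factor 500/100 = 5
Step 5: 40 μL brought to 160 μL → factor 160/40 = 4
Product of known-step factors = 3200
Overall factor = 1.00 g/L / (31.2 ng/mL) = 32051
Step-2 factor = 32051 / 3200 = 10.016
v = 5 mL / 10.016 = 0.499 mL

0.499 mL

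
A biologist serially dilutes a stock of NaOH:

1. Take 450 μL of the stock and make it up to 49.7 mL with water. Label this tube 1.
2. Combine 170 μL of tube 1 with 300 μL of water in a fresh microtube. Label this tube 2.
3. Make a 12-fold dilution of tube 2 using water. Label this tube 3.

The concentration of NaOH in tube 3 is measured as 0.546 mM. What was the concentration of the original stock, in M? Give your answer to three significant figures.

2.00 M

Step 1: 450 μL brought to 49.7 mL → factor 49700/450 = 110.44
Step 2: 170 μL + 300 μL = 470 μL total → factor 470/170 = 2.7647
Step 3: 12-fold → factor 12
Overall dilution factor = 110.44 × 2.7647 × 12 = 3664.2
Stock = 0.546 mM × 3664.2 = 2001 mM = 2.00 M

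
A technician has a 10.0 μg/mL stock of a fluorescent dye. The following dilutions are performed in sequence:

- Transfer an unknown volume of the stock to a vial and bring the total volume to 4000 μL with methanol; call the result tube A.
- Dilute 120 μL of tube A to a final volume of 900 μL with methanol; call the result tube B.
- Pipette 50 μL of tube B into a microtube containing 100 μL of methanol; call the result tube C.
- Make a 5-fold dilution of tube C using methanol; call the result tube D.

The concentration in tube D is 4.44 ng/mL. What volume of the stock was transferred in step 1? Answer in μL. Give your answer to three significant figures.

Step 1: v brought to 4000 μL → factor = 4000 μL/v
Step 2: 120 μL brought to 900 μL → factor 900/120 = 7.5
Step 3: 50 μL + 100 μL = 150 μL total → factor 150/50 = 3
Step 4: 5-fold → factor 5
Product of known-step factors = 112.5
Overall factor = 10.0 μg/mL / (4.44 ng/mL) = 2252.3
Step-1 factor = 2252.3 / 112.5 = 20.02
v = 4000 μL / 20.02 = 200 μL

200 μL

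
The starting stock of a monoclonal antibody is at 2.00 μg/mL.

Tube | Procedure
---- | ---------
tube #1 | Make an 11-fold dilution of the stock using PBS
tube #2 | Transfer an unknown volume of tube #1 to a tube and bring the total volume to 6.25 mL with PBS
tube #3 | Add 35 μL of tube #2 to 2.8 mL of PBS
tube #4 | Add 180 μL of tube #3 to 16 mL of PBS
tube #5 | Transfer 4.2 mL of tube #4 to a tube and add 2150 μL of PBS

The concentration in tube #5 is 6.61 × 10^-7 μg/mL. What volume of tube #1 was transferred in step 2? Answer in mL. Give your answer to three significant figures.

Step 1: 11-fold → factor 11
Step 2: v brought to 6.25 mL → factor = 6.25 mL/v
Step 3: 35 μL + 2.8 mL = 2835 μL total → factor 2835/35 = 81
Step 4: 180 μL + 16 mL = 16180 μL total → factor 16180/180 = 89.889
Step 5: 4.2 mL + 2150 μL = 6.35 mL total → factor 6.35/4.2 = 1.5119
Product of known-step factors = 1.2109 × 10^5
Overall factor = 2.00 μg/mL / (6.61 × 10^-7 μg/mL) = 3.0257 × 10^6
Step-2 factor = 3.0257 × 10^6 / 1.2109 × 10^5 = 24.987
v = 6.25 mL / 24.987 = 0.250 mL

0.250 mL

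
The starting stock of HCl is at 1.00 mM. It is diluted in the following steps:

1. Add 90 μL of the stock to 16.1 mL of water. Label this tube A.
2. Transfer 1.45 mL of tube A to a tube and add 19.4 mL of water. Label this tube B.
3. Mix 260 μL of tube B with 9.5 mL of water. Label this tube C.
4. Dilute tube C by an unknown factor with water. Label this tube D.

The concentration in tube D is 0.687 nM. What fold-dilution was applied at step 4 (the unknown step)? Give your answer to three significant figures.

Step 1: 90 μL + 16.1 mL = 16190 μL total → factor 16190/90 = 179.89
Step 2: 1.45 mL + 19.4 mL = 20.85 mL total → factor 20.85/1.45 = 14.379
Step 3: 260 μL + 9.5 mL = 9760 μL total → factor 9760/260 = 37.538
Step 4: unknown factor x
Product of known-step factors = 97100
Overall factor = 1.00 mM / (0.687 nM) = 1.4556 × 10^6
x = 1.4556 × 10^6 / 97100 = 15.0

15.0-fold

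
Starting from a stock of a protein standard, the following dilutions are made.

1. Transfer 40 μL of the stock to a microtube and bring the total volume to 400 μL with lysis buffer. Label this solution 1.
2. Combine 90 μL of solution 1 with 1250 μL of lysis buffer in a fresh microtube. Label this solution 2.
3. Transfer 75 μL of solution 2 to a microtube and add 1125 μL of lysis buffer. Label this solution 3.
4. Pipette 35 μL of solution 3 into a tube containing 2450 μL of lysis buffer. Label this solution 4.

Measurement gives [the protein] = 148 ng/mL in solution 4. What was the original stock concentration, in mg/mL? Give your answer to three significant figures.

Step 1: 40 μL brought to 400 μL → factor 400/40 = 10
Step 2: 90 μL + 1250 μL = 1340 μL total → factor 1340/90 = 14.889
Step 3: 75 μL + 1125 μL = 1200 μL total → factor 1200/75 = 16
Step 4: 35 μL + 2450 μL = 2485 μL total → factor 2485/35 = 71
Overall dilution factor = 10 × 14.889 × 16 × 71 = 1.6914 × 10^5
Stock = 148 ng/mL × 1.6914 × 10^5 = 2.503 × 10^7 ng/mL = 25.0 mg/mL

25.0 mg/mL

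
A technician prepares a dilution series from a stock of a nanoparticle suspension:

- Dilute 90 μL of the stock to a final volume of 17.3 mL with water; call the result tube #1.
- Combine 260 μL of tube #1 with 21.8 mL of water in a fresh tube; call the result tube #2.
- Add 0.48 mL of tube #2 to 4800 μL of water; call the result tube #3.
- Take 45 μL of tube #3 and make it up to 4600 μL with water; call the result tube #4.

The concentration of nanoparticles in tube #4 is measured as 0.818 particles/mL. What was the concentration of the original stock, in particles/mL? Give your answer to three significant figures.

Step 1: 90 μL brought to 17.3 mL → factor 17300/90 = 192.22
Step 2: 260 μL + 21.8 mL = 22060 μL total → factor 22060/260 = 84.846
Step 3: 0.48 mL + 4800 μL = 5.28 mL total → factor 5.28/0.48 = 11
Step 4: 45 μL brought to 4600 μL → factor 4600/45 = 102.22
Overall dilution factor = 192.22 × 84.846 × 11 × 102.22 = 1.8339 × 10^7
Stock = 0.818 particles/mL × 1.8339 × 10^7 = 1.50 × 10^7 particles/mL

1.50 × 10^7 particles/mL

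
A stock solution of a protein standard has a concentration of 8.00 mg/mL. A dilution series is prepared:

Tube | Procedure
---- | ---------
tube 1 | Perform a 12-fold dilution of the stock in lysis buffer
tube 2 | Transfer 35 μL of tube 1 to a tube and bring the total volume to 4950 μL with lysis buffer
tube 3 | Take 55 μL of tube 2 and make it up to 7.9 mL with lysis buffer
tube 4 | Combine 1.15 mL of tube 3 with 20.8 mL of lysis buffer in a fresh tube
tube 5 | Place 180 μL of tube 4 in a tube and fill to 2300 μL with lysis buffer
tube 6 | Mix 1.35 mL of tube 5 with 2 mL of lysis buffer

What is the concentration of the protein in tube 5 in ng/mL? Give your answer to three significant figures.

Step 1: 12-fold → factor 12
Step 2: 35 μL brought to 4950 μL → factor 4950/35 = 141.43
Step 3: 55 μL brought to 7.9 mL → factor 7900/55 = 143.64
Step 4: 1.15 mL + 20.8 mL = 21.95 mL total → factor 21.95/1.15 = 19.087
Step 5: 180 μL brought to 2300 μL → factor 2300/180 = 12.778
Dilution factor through tube 5 = 12 × 141.43 × 143.64 × 19.087 × 12.778 = 5.9453 × 10^7
[tube 5] = 8.00 mg/mL / 5.9453 × 10^7 = 1.346 × 10^-7 mg/mL = 0.135 ng/mL

0.135 ng/mL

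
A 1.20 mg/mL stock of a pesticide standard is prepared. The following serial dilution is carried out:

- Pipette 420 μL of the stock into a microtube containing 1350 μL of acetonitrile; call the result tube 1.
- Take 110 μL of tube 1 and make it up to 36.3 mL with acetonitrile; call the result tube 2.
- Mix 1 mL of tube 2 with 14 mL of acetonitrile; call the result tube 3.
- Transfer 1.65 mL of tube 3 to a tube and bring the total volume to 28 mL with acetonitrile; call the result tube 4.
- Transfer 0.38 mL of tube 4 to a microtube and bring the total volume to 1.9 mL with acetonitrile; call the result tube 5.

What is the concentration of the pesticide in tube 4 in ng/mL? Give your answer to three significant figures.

Step 1: 420 μL + 1350 μL = 1770 μL total → factor 1770/420 = 4.2143
Step 2: 110 μL brought to 36.3 mL → factor 36300/110 = 330
Step 3: 1 mL + 14 mL = 15 mL total → factor 15/1 = 15
Step 4: 1.65 mL brought to 28 mL → factor 28/1.65 = 16.97
Dilution factor through tube 4 = 4.2143 × 330 × 15 × 16.97 = 3.54 × 10^5
[tube 4] = 1.20 mg/mL / 3.54 × 10^5 = 3.390 × 10^-6 mg/mL = 3.39 ng/mL

3.39 ng/mL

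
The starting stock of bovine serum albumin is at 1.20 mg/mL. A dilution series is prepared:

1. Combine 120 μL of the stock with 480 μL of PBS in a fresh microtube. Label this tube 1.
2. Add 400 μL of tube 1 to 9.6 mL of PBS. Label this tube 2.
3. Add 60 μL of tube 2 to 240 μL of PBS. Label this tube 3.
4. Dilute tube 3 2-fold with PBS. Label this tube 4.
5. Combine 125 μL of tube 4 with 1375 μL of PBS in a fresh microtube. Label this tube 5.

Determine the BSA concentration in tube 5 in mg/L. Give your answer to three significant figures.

Step 1: 120 μL + 480 μL = 600 μL total → factor 600/120 = 5
Step 2: 400 μL + 9.6 mL = 10000 μL total → factor 10000/400 = 25
Step 3: 60 μL + 240 μL = 300 μL total → factor 300/60 = 5
Step 4: 2-fold → factor 2
Step 5: 125 μL + 1375 μL = 1500 μL total → factor 1500/125 = 12
Overall dilution factor = 5 × 25 × 5 × 2 × 12 = 15000
Final = 1.20 mg/mL / 15000 = 8.000 × 10^-5 mg/mL = 0.0800 mg/L

0.0800 mg/L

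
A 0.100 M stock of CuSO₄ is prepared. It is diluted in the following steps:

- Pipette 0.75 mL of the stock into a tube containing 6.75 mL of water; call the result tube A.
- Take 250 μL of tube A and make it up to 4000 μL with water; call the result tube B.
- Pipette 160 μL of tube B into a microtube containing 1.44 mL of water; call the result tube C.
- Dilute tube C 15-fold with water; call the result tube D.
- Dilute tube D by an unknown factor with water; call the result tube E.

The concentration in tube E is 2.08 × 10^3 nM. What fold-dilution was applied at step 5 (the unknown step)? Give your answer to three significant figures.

Step 1: 0.75 mL + 6.75 mL = 7.5 mL total → factor 7.5/0.75 = 10
Step 2: 250 μL brought to 4000 μL → factor 4000/250 = 16
Step 3: 160 μL + 1.44 mL = 1600 μL total → factor 1600/160 = 10
Step 4: 15-fold → factor 15
Step 5: unknown factor x
Product of known-step factors = 24000
Overall factor = 0.100 M / (2.08 × 10^3 nM) = 48077
x = 48077 / 24000 = 2.00

2.00-fold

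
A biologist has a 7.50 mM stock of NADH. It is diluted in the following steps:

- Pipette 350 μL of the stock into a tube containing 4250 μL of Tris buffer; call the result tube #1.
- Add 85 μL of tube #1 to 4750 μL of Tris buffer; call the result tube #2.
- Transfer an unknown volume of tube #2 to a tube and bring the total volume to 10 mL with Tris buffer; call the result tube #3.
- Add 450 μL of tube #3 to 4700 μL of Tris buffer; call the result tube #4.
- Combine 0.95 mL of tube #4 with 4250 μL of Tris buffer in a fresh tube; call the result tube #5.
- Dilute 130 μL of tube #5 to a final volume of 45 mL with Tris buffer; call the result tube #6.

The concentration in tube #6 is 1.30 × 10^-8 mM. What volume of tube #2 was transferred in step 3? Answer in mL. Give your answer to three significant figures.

Step 1: 350 μL + 4250 μL = 4600 μL total → factor 4600/350 = 13.143
Step 2: 85 μL + 4750 μL = 4835 μL total → factor 4835/85 = 56.882
Step 3: v brought to 10 mL → factor = 10 mL/v
Step 4: 450 μL + 4700 μL = 5150 μL total → factor 5150/450 = 11.444
Step 5: 0.95 mL + 4250 μL = 5.2 mL total → factor 5.2/0.95 = 5.4737
Step 6: 130 μL brought to 45 mL → factor 45000/130 = 346.15
Product of known-step factors = 1.6211 × 10^7
Overall factor = 7.50 mM / (1.30 × 10^-8 mM) = 5.7692 × 10^8
Step-3 factor = 5.7692 × 10^8 / 1.6211 × 10^7 = 35.588
v = 10 mL / 35.588 = 0.281 mL

0.281 mL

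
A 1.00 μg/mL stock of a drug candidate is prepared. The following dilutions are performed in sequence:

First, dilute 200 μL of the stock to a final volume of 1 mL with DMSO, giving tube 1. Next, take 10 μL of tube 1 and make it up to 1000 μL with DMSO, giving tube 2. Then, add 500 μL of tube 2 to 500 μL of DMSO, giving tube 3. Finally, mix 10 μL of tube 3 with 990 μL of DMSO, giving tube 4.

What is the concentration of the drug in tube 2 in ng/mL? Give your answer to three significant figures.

2.00 ng/mL

Step 1: 200 μL brought to 1 mL → factor 1000/200 = 5
Step 2: 10 μL brought to 1000 μL → factor 1000/10 = 100
Dilution factor through tube 2 = 5 × 100 = 500
[tube 2] = 1.00 μg/mL / 500 = 0.002000 μg/mL = 2.00 ng/mL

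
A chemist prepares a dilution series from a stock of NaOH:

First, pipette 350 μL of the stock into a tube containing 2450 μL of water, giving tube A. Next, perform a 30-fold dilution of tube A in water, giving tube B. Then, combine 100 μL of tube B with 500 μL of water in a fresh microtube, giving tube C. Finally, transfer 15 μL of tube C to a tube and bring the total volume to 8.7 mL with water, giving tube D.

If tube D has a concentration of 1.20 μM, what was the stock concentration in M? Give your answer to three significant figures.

Step 1: 350 μL + 2450 μL = 2800 μL total → factor 2800/350 = 8
Step 2: 30-fold → factor 30
Step 3: 100 μL + 500 μL = 600 μL total → factor 600/100 = 6
Step 4: 15 μL brought to 8.7 mL → factor 8700/15 = 580
Overall dilution factor = 8 × 30 × 6 × 580 = 8.352 × 10^5
Stock = 1.20 μM × 8.352 × 10^5 = 1.002 × 10^6 μM = 1.00 M

1.00 M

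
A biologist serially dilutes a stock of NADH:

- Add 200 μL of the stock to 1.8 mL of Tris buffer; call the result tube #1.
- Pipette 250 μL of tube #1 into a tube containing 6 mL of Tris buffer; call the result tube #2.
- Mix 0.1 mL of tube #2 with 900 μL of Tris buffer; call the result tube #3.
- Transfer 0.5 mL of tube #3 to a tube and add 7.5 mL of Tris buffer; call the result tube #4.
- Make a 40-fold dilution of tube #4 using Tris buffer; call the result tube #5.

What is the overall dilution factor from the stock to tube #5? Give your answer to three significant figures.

Step 1: 200 μL + 1.8 mL = 2000 μL total → factor 2000/200 = 10
Step 2: 250 μL + 6 mL = 6250 μL total → factor 6250/250 = 25
Step 3: 0.1 mL + 900 μL = 1 mL total → factor 1/0.1 = 10
Step 4: 0.5 mL + 7.5 mL = 8 mL total → factor 8/0.5 = 16
Step 5: 40-fold → factor 40
Overall dilution factor = 10 × 25 × 10 × 16 × 40 = 1.6 × 10^6

1.60 × 10^6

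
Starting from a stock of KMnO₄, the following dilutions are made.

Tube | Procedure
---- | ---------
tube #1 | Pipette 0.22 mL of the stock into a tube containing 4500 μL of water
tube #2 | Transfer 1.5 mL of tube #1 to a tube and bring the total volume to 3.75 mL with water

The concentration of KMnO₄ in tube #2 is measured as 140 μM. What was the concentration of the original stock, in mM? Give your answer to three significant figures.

Step 1: 0.22 mL + 4500 μL = 4.72 mL total → factor 4.72/0.22 = 21.455
Step 2: 1.5 mL brought to 3.75 mL → factor 3.75/1.5 = 2.5
Overall dilution factor = 21.455 × 2.5 = 53.636
Stock = 140 μM × 53.636 = 7509 μM = 7.51 mM

7.51 mM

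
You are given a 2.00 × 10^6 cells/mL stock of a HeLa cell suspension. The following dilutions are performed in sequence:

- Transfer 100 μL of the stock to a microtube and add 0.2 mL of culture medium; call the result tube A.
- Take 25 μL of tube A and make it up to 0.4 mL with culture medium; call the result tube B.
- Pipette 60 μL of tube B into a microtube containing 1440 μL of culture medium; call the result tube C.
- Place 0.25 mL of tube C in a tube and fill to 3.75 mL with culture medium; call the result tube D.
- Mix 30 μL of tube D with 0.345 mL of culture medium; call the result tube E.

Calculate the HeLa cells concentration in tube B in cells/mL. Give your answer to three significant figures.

4.17 × 10^4 cells/mL

Step 1: 100 μL + 0.2 mL = 300 μL total → factor 300/100 = 3
Step 2: 25 μL brought to 0.4 mL → factor 400/25 = 16
Dilution factor through tube B = 3 × 16 = 48
[tube B] = 2.00 × 10^6 cells/mL / 48 = 4.17 × 10^4 cells/mL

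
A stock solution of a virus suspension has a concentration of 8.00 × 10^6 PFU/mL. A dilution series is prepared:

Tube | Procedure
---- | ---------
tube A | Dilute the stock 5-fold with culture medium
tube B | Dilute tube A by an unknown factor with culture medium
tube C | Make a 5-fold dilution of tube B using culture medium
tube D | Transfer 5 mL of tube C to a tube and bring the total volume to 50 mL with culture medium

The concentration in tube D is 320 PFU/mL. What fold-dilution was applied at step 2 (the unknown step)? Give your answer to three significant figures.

100-fold

Step 1: 5-fold → factor 5
Step 2: unknown factor x
Step 3: 5-fold → factor 5
Step 4: 5 mL brought to 50 mL → factor 50/5 = 10
Product of known-step factors = 250
Overall factor = 8.00 × 10^6 PFU/mL / (320 PFU/mL) = 25000
x = 25000 / 250 = 100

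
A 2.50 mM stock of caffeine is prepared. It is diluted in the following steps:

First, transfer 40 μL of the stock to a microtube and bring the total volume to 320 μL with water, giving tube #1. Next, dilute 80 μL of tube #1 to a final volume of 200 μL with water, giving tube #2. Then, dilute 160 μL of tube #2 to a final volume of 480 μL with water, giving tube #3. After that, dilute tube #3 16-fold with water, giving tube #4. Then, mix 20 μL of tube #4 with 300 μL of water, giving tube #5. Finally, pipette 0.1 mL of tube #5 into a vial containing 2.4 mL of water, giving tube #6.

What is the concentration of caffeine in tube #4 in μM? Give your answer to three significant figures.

Step 1: 40 μL brought to 320 μL → factor 320/40 = 8
Step 2: 80 μL brought to 200 μL → factor 200/80 = 2.5
Step 3: 160 μL brought to 480 μL → factor 480/160 = 3
Step 4: 16-fold → factor 16
Dilution factor through tube #4 = 8 × 2.5 × 3 × 16 = 960
[tube #4] = 2.50 mM / 960 = 0.002604 mM = 2.60 μM

2.60 μM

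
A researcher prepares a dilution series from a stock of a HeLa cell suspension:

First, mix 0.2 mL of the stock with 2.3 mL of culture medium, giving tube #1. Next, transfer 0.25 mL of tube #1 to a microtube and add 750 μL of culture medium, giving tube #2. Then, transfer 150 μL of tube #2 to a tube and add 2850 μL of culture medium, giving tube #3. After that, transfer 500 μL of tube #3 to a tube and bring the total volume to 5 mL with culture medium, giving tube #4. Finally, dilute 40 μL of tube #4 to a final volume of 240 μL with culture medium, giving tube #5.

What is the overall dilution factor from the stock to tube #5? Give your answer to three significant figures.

Step 1: 0.2 mL + 2.3 mL = 2.5 mL total → factor 2.5/0.2 = 12.5
Step 2: 0.25 mL + 750 μL = 1 mL total → factor 1/0.25 = 4
Step 3: 150 μL + 2850 μL = 3000 μL total → factor 3000/150 = 20
Step 4: 500 μL brought to 5 mL → factor 5000/500 = 10
Step 5: 40 μL brought to 240 μL → factor 240/40 = 6
Overall dilution factor = 12.5 × 4 × 20 × 10 × 6 = 60000

6.00 × 10^4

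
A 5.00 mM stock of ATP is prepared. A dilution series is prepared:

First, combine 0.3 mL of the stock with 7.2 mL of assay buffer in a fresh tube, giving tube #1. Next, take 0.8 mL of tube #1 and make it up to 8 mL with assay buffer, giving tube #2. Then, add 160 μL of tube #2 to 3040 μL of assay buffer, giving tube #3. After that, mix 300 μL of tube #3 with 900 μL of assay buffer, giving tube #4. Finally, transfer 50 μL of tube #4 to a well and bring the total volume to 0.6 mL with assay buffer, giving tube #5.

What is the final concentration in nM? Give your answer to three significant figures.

Step 1: 0.3 mL + 7.2 mL = 7.5 mL total → factor 7.5/0.3 = 25
Step 2: 0.8 mL brought to 8 mL → factor 8/0.8 = 10
Step 3: 160 μL + 3040 μL = 3200 μL total → factor 3200/160 = 20
Step 4: 300 μL + 900 μL = 1200 μL total → factor 1200/300 = 4
Step 5: 50 μL brought to 0.6 mL → factor 600/50 = 12
Overall dilution factor = 25 × 10 × 20 × 4 × 12 = 2.4 × 10^5
Final = 5.00 mM / 2.4 × 10^5 = 2.083 × 10^-5 mM = 20.8 nM

20.8 nM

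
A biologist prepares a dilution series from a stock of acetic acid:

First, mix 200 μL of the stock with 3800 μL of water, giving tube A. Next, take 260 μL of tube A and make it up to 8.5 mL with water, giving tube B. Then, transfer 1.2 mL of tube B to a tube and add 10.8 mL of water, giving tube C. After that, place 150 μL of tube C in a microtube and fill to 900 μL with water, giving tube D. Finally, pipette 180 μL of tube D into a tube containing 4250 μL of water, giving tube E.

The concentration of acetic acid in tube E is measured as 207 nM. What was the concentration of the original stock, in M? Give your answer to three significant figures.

Step 1: 200 μL + 3800 μL = 4000 μL total → factor 4000/200 = 20
Step 2: 260 μL brought to 8.5 mL → factor 8500/260 = 32.692
Step 3: 1.2 mL + 10.8 mL = 12 mL total → factor 12/1.2 = 10
Step 4: 150 μL brought to 900 μL → factor 900/150 = 6
Step 5: 180 μL + 4250 μL = 4430 μL total → factor 4430/180 = 24.611
Overall dilution factor = 20 × 32.692 × 10 × 6 × 24.611 = 9.6551 × 10^5
Stock = 207 nM × 9.6551 × 10^5 = 1.999 × 10^8 nM = 0.200 M

0.200 M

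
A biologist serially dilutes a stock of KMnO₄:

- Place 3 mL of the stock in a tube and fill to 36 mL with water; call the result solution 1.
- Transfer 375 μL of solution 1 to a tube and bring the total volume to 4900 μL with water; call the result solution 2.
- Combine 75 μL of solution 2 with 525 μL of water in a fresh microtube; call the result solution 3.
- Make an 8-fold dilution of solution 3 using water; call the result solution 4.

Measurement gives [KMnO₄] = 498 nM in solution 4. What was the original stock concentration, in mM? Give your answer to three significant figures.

5.00 mM

Step 1: 3 mL brought to 36 mL → factor 36/3 = 12
Step 2: 375 μL brought to 4900 μL → factor 4900/375 = 13.067
Step 3: 75 μL + 525 μL = 600 μL total → factor 600/75 = 8
Step 4: 8-fold → factor 8
Overall dilution factor = 12 × 13.067 × 8 × 8 = 10035
Stock = 498 nM × 10035 = 4.998 × 10^6 nM = 5.00 mM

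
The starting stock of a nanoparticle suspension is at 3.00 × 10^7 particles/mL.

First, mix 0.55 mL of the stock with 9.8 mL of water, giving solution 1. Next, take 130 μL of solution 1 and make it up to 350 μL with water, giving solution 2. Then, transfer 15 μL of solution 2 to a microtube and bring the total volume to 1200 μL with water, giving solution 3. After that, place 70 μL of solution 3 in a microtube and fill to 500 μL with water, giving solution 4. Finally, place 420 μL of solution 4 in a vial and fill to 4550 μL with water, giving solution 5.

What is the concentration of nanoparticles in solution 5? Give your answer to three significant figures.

Step 1: 0.55 mL + 9.8 mL = 10.35 mL total → factor 10.35/0.55 = 18.818
Step 2: 130 μL brought to 350 μL → factor 350/130 = 2.6923
Step 3: 15 μL brought to 1200 μL → factor 1200/15 = 80
Step 4: 70 μL brought to 500 μL → factor 500/70 = 7.1429
Step 5: 420 μL brought to 4550 μL → factor 4550/420 = 10.833
Overall dilution factor = 18.818 × 2.6923 × 80 × 7.1429 × 10.833 = 3.1364 × 10^5
Final = 3.00 × 10^7 particles/mL / 3.1364 × 10^5 = 95.7 particles/mL

95.7 particles/mL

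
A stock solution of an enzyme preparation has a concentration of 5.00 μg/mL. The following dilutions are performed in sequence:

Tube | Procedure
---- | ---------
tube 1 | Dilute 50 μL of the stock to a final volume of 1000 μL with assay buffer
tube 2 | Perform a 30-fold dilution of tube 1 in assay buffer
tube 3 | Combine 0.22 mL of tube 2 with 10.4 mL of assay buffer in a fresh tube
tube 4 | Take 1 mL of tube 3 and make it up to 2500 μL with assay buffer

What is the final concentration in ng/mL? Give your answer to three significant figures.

Step 1: 50 μL brought to 1000 μL → factor 1000/50 = 20
Step 2: 30-fold → factor 30
Step 3: 0.22 mL + 10.4 mL = 10.62 mL total → factor 10.62/0.22 = 48.273
Step 4: 1 mL brought to 2500 μL → factor 2.5/1 = 2.5
Overall dilution factor = 20 × 30 × 48.273 × 2.5 = 72409
Final = 5.00 μg/mL / 72409 = 6.905 × 10^-5 μg/mL = 0.0691 ng/mL

0.0691 ng/mL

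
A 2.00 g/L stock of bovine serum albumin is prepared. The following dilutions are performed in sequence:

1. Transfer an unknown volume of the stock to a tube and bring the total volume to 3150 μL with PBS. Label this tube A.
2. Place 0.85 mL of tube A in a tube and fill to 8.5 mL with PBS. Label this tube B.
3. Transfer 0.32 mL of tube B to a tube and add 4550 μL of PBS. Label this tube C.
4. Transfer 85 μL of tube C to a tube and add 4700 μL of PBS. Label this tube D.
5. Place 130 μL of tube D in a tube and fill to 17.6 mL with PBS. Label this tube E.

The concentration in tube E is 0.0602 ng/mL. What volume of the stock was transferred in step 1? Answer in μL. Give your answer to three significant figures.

Step 1: v brought to 3150 μL → factor = 3150 μL/v
Step 2: 0.85 mL brought to 8.5 mL → factor 8.5/0.85 = 10
Step 3: 0.32 mL + 4550 μL = 4.87 mL total → factor 4.87/0.32 = 15.219
Step 4: 85 μL + 4700 μL = 4785 μL total → factor 4785/85 = 56.294
Step 5: 130 μL brought to 17.6 mL → factor 17600/130 = 135.38
Product of known-step factors = 1.1599 × 10^6
Overall factor = 2.00 g/L / (0.0602 ng/mL) = 3.3223 × 10^7
Step-1 factor = 3.3223 × 10^7 / 1.1599 × 10^6 = 28.643
v = 3150 μL / 28.643 = 110 μL

110 μL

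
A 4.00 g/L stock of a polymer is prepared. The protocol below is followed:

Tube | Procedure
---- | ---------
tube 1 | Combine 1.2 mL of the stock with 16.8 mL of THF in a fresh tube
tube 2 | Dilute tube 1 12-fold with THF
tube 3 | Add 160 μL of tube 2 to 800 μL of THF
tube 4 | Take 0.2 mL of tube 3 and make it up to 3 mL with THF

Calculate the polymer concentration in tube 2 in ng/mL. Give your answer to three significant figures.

2.22 × 10^4 ng/mL

Step 1: 1.2 mL + 16.8 mL = 18 mL total → factor 18/1.2 = 15
Step 2: 12-fold → factor 12
Dilution factor through tube 2 = 15 × 12 = 180
[tube 2] = 4.00 g/L / 180 = 0.02222 g/L = 2.22 × 10^4 ng/mL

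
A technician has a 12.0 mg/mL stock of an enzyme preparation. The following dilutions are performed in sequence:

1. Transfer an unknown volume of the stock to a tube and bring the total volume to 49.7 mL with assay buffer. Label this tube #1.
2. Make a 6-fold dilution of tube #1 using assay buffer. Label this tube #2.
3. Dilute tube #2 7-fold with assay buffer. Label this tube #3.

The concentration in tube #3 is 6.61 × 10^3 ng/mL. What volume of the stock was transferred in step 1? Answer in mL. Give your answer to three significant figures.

1.15 mL

Step 1: v brought to 49.7 mL → factor = 49.7 mL/v
Step 2: 6-fold → factor 6
Step 3: 7-fold → factor 7
Product of known-step factors = 42
Overall factor = 12.0 mg/mL / (6.61 × 10^3 ng/mL) = 1815.4
Step-1 factor = 1815.4 / 42 = 43.225
v = 49.7 mL / 43.225 = 1.15 mL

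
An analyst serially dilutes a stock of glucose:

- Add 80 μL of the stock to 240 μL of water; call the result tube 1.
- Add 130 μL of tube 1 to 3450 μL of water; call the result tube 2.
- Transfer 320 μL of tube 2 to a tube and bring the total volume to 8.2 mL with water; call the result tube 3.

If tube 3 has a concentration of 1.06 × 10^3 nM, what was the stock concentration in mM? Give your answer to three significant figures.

2.99 mM

Step 1: 80 μL + 240 μL = 320 μL total → factor 320/80 = 4
Step 2: 130 μL + 3450 μL = 3580 μL total → factor 3580/130 = 27.538
Step 3: 320 μL brought to 8.2 mL → factor 8200/320 = 25.625
Overall dilution factor = 4 × 27.538 × 25.625 = 2822.7
Stock = 1.06 × 10^3 nM × 2822.7 = 2.992 × 10^6 nM = 2.99 mM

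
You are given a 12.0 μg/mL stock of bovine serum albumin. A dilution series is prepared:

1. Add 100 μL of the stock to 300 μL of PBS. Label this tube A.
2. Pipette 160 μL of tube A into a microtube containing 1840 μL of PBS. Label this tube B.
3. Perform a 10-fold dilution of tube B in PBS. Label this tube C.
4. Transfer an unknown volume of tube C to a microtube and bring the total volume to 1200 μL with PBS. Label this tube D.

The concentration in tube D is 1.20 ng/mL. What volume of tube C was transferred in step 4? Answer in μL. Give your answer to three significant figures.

60.0 μL

Step 1: 100 μL + 300 μL = 400 μL total → factor 400/100 = 4
Step 2: 160 μL + 1840 μL = 2000 μL total → factor 2000/160 = 12.5
Step 3: 10-fold → factor 10
Step 4: v brought to 1200 μL → factor = 1200 μL/v
Product of known-step factors = 500
Overall factor = 12.0 μg/mL / (1.20 ng/mL) = 10000
Step-4 factor = 10000 / 500 = 20
v = 1200 μL / 20 = 60.0 μL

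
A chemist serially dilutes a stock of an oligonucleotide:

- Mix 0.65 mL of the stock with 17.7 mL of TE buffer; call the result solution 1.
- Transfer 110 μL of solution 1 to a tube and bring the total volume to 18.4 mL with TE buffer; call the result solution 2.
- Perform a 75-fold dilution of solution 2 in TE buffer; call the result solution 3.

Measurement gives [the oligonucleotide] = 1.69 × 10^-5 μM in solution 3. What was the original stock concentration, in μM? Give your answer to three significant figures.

Step 1: 0.65 mL + 17.7 mL = 18.35 mL total → factor 18.35/0.65 = 28.231
Step 2: 110 μL brought to 18.4 mL → factor 18400/110 = 167.27
Step 3: 75-fold → factor 75
Overall dilution factor = 28.231 × 167.27 × 75 = 3.5417 × 10^5
Stock = 1.69 × 10^-5 μM × 3.5417 × 10^5 = 5.99 μM

5.99 μM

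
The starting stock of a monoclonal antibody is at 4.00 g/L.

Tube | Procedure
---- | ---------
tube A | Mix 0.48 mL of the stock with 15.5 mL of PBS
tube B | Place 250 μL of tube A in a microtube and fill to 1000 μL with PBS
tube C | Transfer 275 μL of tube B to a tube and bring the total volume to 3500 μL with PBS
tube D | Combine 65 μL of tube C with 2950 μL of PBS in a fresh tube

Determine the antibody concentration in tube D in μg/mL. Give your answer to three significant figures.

Step 1: 0.48 mL + 15.5 mL = 15.98 mL total → factor 15.98/0.48 = 33.292
Step 2: 250 μL brought to 1000 μL → factor 1000/250 = 4
Step 3: 275 μL brought to 3500 μL → factor 3500/275 = 12.727
Step 4: 65 μL + 2950 μL = 3015 μL total → factor 3015/65 = 46.385
Overall dilution factor = 33.292 × 4 × 12.727 × 46.385 = 78615
Final = 4.00 g/L / 78615 = 5.088 × 10^-5 g/L = 0.0509 μg/mL

0.0509 μg/mL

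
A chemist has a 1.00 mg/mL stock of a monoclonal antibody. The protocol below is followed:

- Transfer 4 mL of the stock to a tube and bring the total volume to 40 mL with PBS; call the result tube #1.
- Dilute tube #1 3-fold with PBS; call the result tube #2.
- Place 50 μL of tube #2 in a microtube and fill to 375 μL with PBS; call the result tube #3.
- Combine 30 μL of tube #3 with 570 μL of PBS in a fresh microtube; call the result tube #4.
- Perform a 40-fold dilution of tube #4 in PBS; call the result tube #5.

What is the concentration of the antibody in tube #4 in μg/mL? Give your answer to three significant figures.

Step 1: 4 mL brought to 40 mL → factor 40/4 = 10
Step 2: 3-fold → factor 3
Step 3: 50 μL brought to 375 μL → factor 375/50 = 7.5
Step 4: 30 μL + 570 μL = 600 μL total → factor 600/30 = 20
Dilution factor through tube #4 = 10 × 3 × 7.5 × 20 = 4500
[tube #4] = 1.00 mg/mL / 4500 = 0.0002222 mg/mL = 0.222 μg/mL

0.222 μg/mL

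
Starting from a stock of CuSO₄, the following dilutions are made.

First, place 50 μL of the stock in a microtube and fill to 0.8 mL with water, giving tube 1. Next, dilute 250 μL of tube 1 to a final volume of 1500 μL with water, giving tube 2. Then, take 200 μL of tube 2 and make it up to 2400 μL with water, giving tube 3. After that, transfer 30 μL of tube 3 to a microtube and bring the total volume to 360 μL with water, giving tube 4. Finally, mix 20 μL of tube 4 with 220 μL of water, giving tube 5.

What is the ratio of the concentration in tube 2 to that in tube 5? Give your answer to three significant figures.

1.73 × 10^3

Step 1: 50 μL brought to 0.8 mL → factor 800/50 = 16
Step 2: 250 μL brought to 1500 μL → factor 1500/250 = 6
Step 3: 200 μL brought to 2400 μL → factor 2400/200 = 12
Step 4: 30 μL brought to 360 μL → factor 360/30 = 12
Step 5: 20 μL + 220 μL = 240 μL total → factor 240/20 = 12
Dilution factor to tube 2 = 96; to tube 5 = 1.6589 × 10^5
[tube 2]/[tube 5] = (factor to tube 5)/(factor to tube 2) = 1.6589 × 10^5/96 = 1.73 × 10^3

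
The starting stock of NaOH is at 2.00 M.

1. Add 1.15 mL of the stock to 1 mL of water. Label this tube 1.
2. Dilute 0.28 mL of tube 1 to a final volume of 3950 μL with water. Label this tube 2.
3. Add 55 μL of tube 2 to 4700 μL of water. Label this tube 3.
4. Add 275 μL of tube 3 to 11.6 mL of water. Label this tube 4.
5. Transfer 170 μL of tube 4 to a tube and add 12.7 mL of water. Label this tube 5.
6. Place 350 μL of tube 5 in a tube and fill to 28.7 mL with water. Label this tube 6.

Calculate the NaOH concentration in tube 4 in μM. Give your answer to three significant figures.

Step 1: 1.15 mL + 1 mL = 2.15 mL total → factor 2.15/1.15 = 1.8696
Step 2: 0.28 mL brought to 3950 μL → factor 3.95/0.28 = 14.107
Step 3: 55 μL + 4700 μL = 4755 μL total → factor 4755/55 = 86.455
Step 4: 275 μL + 11.6 mL = 11875 μL total → factor 11875/275 = 43.182
Dilution factor through tube 4 = 1.8696 × 14.107 × 86.455 × 43.182 = 98462
[tube 4] = 2.00 M / 98462 = 2.031 × 10^-5 M = 20.3 μM

20.3 μM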